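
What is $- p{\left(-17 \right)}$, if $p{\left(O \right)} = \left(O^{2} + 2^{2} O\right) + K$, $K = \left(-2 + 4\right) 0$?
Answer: $-221$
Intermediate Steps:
$K = 0$ ($K = 2 \cdot 0 = 0$)
$p{\left(O \right)} = O^{2} + 4 O$ ($p{\left(O \right)} = \left(O^{2} + 2^{2} O\right) + 0 = \left(O^{2} + 4 O\right) + 0 = O^{2} + 4 O$)
$- p{\left(-17 \right)} = - \left(-17\right) \left(4 - 17\right) = - \left(-17\right) \left(-13\right) = \left(-1\right) 221 = -221$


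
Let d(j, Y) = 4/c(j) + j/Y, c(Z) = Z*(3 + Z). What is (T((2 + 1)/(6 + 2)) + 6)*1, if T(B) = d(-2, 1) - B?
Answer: 13/8 ≈ 1.6250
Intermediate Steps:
d(j, Y) = j/Y + 4/(j*(3 + j)) (d(j, Y) = 4/((j*(3 + j))) + j/Y = 4*(1/(j*(3 + j))) + j/Y = 4/(j*(3 + j)) + j/Y = j/Y + 4/(j*(3 + j)))
T(B) = -4 - B (T(B) = (4*1 + (-2)**2*(3 - 2))/(1*(-2)*(3 - 2)) - B = 1*(-1/2)*(4 + 4*1)/1 - B = 1*(-1/2)*1*(4 + 4) - B = 1*(-1/2)*1*8 - B = -4 - B)
(T((2 + 1)/(6 + 2)) + 6)*1 = ((-4 - (2 + 1)/(6 + 2)) + 6)*1 = ((-4 - 3/8) + 6)*1 = (-35/8 + 6)*1 = (13/8)*1 = 13/8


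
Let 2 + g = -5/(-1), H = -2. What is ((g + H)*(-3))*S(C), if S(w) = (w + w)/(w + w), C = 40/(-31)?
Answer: -3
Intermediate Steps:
g = 3 (g = -2 - 5/(-1) = -2 - 5*(-1) = -2 + 5 = 3)
C = -40/31 (C = 40*(-1/31) = -40/31 ≈ -1.2903)
S(w) = 1 (S(w) = (2*w)/((2*w)) = (2*w)*(1/(2*w)) = 1)
((g + H)*(-3))*S(C) = ((3 - 2)*(-3))*1 = (1*(-3))*1 = -3*1 = -3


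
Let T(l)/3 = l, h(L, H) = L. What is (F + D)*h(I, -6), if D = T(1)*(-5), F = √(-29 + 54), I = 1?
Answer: -10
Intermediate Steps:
T(l) = 3*l
F = 5 (F = √25 = 5)
D = -15 (D = (3*1)*(-5) = 3*(-5) = -15)
(F + D)*h(I, -6) = (5 - 15)*1 = -10*1 = -10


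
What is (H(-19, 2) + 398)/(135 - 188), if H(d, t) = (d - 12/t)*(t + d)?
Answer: -823/53 ≈ -15.528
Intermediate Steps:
H(d, t) = (d + t)*(d - 12/t) (H(d, t) = (d - 12/t)*(d + t) = (d + t)*(d - 12/t))
(H(-19, 2) + 398)/(135 - 188) = ((-12 + (-19)² - 19*2 - 12*(-19)/2) + 398)/(135 - 188) = ((-12 + 361 - 38 - 12*(-19)*½) + 398)/(-53) = ((-12 + 361 - 38 + 114) + 398)*(-1/53) = (425 + 398)*(-1/53) = 823*(-1/53) = -823/53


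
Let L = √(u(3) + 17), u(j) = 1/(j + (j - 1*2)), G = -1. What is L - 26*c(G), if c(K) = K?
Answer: 26 + √69/2 ≈ 30.153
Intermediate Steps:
u(j) = 1/(-2 + 2*j) (u(j) = 1/(j + (j - 2)) = 1/(j + (-2 + j)) = 1/(-2 + 2*j))
L = √69/2 (L = √(1/(2*(-1 + 3)) + 17) = √((½)/2 + 17) = √((½)*(½) + 17) = √(¼ + 17) = √(69/4) = √69/2 ≈ 4.1533)
L - 26*c(G) = √69/2 - 26*(-1) = √69/2 + 26 = 26 + √69/2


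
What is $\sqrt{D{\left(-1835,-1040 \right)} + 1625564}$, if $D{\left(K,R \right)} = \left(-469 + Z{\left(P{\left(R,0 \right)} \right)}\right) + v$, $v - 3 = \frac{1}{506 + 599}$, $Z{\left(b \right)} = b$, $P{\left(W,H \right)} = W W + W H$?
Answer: $\frac{\sqrt{3304945926555}}{1105} \approx 1645.2$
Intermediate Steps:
$P{\left(W,H \right)} = W^{2} + H W$
$v = \frac{3316}{1105}$ ($v = 3 + \frac{1}{506 + 599} = 3 + \frac{1}{1105} = \frac{3316}{1105} \approx 3.0009$)
$D{\left(K,R \right)} = - \frac{514929}{1105} + R^{2}$ ($D{\left(K,R \right)} = \left(-469 + R \left(0 + R\right)\right) + \frac{3316}{1105} = \left(-469 + R R\right) + \frac{3316}{1105} = \left(-469 + R^{2}\right) + \frac{3316}{1105} = - \frac{514929}{1105} + R^{2}$)
$\sqrt{D{\left(-1835,-1040 \right)} + 1625564} = \sqrt{\left(- \frac{514929}{1105} + \left(-1040\right)^{2}\right) + 1625564} = \sqrt{\left(- \frac{514929}{1105} + 1081600\right) + 1625564} = \sqrt{\frac{1194653071}{1105} + 1625564} = \sqrt{\frac{2990901291}{1105}} = \frac{\sqrt{3304945926555}}{1105}$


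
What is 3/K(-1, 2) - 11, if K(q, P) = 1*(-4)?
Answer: -47/4 ≈ -11.750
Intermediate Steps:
K(q, P) = -4
3/K(-1, 2) - 11 = 3/(-4) - 11 = -¼*3 - 11 = -¾ - 11 = -47/4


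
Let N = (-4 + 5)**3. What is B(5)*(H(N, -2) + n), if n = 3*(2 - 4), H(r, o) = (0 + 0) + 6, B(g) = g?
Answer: 0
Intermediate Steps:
N = 1 (N = 1**3 = 1)
H(r, o) = 6 (H(r, o) = 0 + 6 = 6)
n = -6 (n = 3*(-2) = -6)
B(5)*(H(N, -2) + n) = 5*(6 - 6) = 5*0 = 0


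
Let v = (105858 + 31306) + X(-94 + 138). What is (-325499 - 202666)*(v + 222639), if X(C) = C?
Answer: -190058590755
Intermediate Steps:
v = 137208 (v = (105858 + 31306) + (-94 + 138) = 137164 + 44 = 137208)
(-325499 - 202666)*(v + 222639) = (-325499 - 202666)*(137208 + 222639) = -528165*359847 = -190058590755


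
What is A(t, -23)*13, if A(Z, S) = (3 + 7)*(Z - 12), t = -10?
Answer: -2860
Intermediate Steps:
A(Z, S) = -120 + 10*Z (A(Z, S) = 10*(-12 + Z) = -120 + 10*Z)
A(t, -23)*13 = (-120 + 10*(-10))*13 = (-120 - 100)*13 = -220*13 = -2860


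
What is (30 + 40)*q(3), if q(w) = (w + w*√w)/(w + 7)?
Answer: 21 + 21*√3 ≈ 57.373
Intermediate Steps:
q(w) = (w + w^(3/2))/(7 + w)
(30 + 40)*q(3) = (30 + 40)*((3 + 3^(3/2))/(7 + 3)) = 70*((3 + 3*√3)/10) = 70*(3/10 + 3*√3/10) = 21 + 21*√3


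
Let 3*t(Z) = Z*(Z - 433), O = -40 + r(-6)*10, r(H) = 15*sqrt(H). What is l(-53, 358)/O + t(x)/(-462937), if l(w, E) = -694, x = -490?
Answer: -580667216/4742789565 + 1041*I*sqrt(6)/1366 ≈ -0.12243 + 1.8667*I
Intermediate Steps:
O = -40 + 150*I*sqrt(6) (O = -40 + (15*sqrt(-6))*10 = -40 + (15*(I*sqrt(6)))*10 = -40 + (15*I*sqrt(6))*10 = -40 + 150*I*sqrt(6) ≈ -40.0 + 367.42*I)
t(Z) = Z*(-433 + Z)/3 (t(Z) = (Z*(Z - 433))/3 = (Z*(-433 + Z))/3 = Z*(-433 + Z)/3)
l(-53, 358)/O + t(x)/(-462937) = -694/(-40 + 150*I*sqrt(6)) + ((1/3)*(-490)*(-433 - 490))/(-462937) = -694/(-40 + 150*I*sqrt(6)) + ((1/3)*(-490)*(-923))*(-1/462937) = -694/(-40 + 150*I*sqrt(6)) + (452270/3)*(-1/462937) = -694/(-40 + 150*I*sqrt(6)) - 452270/1388811 = -452270/1388811 - 694/(-40 + 150*I*sqrt(6))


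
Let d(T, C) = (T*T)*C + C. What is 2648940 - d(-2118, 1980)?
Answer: -8879482560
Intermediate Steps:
d(T, C) = C + C*T² (d(T, C) = T²*C + C = C*T² + C = C + C*T²)
2648940 - d(-2118, 1980) = 2648940 - 1980*(1 + (-2118)²) = 2648940 - 1980*(1 + 4485924) = 2648940 - 1980*4485925 = 2648940 - 1*8882131500 = 2648940 - 8882131500 = -8879482560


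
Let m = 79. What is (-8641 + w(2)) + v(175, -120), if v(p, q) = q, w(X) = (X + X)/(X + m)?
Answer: -709637/81 ≈ -8761.0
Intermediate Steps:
w(X) = 2*X/(79 + X) (w(X) = (X + X)/(X + 79) = (2*X)/(79 + X) = 2*X/(79 + X))
(-8641 + w(2)) + v(175, -120) = (-8641 + 2*2/(79 + 2)) - 120 = (-8641 + 2*2/81) - 120 = (-8641 + 2*2*(1/81)) - 120 = (-8641 + 4/81) - 120 = -699917/81 - 120 = -709637/81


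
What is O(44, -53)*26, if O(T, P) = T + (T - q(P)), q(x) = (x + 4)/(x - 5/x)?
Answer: 3174015/1402 ≈ 2263.9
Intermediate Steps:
q(x) = (4 + x)/(x - 5/x)
O(T, P) = 2*T - P*(4 + P)/(-5 + P**2) (O(T, P) = T + (T - P*(4 + P)/(-5 + P**2)) = 2*T - P*(4 + P)/(-5 + P**2))
O(44, -53)*26 = ((-1*(-53)*(4 - 53) + 2*44*(-5 + (-53)**2))/(-5 + (-53)**2))*26 = ((-1*(-53)*(-49) + 2*44*(-5 + 2809))/(-5 + 2809))*26 = ((-2597 + 2*44*2804)/2804)*26 = ((-2597 + 246752)/2804)*26 = ((1/2804)*244155)*26 = (244155/2804)*26 = 3174015/1402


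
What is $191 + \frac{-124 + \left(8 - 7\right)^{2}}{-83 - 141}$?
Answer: $\frac{42907}{224} \approx 191.55$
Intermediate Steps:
$191 + \frac{-124 + \left(8 - 7\right)^{2}}{-83 - 141} = 191 + \frac{-124 + 1^{2}}{-224} = 191 + \left(-124 + 1\right) \left(- \frac{1}{224}\right) = 191 - - \frac{123}{224} = 191 + \frac{123}{224} = \frac{42907}{224}$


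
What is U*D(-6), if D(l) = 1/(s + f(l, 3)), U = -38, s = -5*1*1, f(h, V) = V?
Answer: 19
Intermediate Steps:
s = -5 (s = -5*1 = -5)
D(l) = -½ (D(l) = 1/(-5 + 3) = 1/(-2) = -½)
U*D(-6) = -38*(-½) = 19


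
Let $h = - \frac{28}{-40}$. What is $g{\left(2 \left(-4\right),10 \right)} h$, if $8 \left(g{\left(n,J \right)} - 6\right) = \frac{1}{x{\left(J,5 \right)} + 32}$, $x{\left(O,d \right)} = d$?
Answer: $\frac{12439}{2960} \approx 4.2024$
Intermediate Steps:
$h = \frac{7}{10}$ ($h = \left(-28\right) \left(- \frac{1}{40}\right) = \frac{7}{10} \approx 0.7$)
$g{\left(n,J \right)} = \frac{1777}{296}$ ($g{\left(n,J \right)} = 6 + \frac{1}{8 \left(5 + 32\right)} = 6 + \frac{1}{8 \cdot 37} = 6 + \frac{1}{8} \cdot \frac{1}{37} = 6 + \frac{1}{296} = \frac{1777}{296}$)
$g{\left(2 \left(-4\right),10 \right)} h = \frac{1777}{296} \cdot \frac{7}{10} = \frac{12439}{2960}$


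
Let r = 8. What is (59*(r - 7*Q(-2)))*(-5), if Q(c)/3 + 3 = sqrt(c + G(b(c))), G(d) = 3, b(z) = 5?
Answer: -14750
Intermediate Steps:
Q(c) = -9 + 3*sqrt(3 + c) (Q(c) = -9 + 3*sqrt(c + 3) = -9 + 3*sqrt(3 + c))
(59*(r - 7*Q(-2)))*(-5) = (59*(8 - 7*(-9 + 3*sqrt(3 - 2))))*(-5) = (59*(8 - 7*(-9 + 3*sqrt(1))))*(-5) = (59*(8 - 7*(-9 + 3*1)))*(-5) = (59*(8 - 7*(-9 + 3)))*(-5) = (59*(8 - 7*(-6)))*(-5) = (59*(8 + 42))*(-5) = (59*50)*(-5) = 2950*(-5) = -14750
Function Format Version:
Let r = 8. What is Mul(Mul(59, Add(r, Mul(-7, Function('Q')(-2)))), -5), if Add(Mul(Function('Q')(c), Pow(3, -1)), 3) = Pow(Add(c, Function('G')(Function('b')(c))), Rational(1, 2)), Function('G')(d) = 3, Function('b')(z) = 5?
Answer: -14750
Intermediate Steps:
Function('Q')(c) = Add(-9, Mul(3, Pow(Add(3, c), Rational(1, 2)))) (Function('Q')(c) = Add(-9, Mul(3, Pow(Add(c, 3), Rational(1, 2)))) = Add(-9, Mul(3, Pow(Add(3, c), Rational(1, 2)))))
Mul(Mul(59, Add(r, Mul(-7, Function('Q')(-2)))), -5) = Mul(Mul(59, Add(8, Mul(-7, Add(-9, Mul(3, Pow(Add(3, -2), Rational(1, 2))))))), -5) = Mul(Mul(59, Add(8, Mul(-7, Add(-9, Mul(3, Pow(1, Rational(1, 2))))))), -5) = Mul(Mul(59, Add(8, Mul(-7, Add(-9, Mul(3, 1))))), -5) = Mul(Mul(59, Add(8, Mul(-7, Add(-9, 3)))), -5) = Mul(Mul(59, Add(8, Mul(-7, -6))), -5) = Mul(Mul(59, Add(8, 42)), -5) = Mul(Mul(59, 50), -5) = Mul(2950, -5) = -14750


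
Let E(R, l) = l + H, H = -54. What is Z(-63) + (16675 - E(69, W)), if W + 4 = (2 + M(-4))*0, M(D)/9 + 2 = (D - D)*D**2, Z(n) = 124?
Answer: 16857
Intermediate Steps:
M(D) = -18 (M(D) = -18 + 9*((D - D)*D**2) = -18 + 9*(0*D**2) = -18 + 9*0 = -18 + 0 = -18)
W = -4 (W = -4 + (2 - 18)*0 = -4 - 16*0 = -4 + 0 = -4)
E(R, l) = -54 + l (E(R, l) = l - 54 = -54 + l)
Z(-63) + (16675 - E(69, W)) = 124 + (16675 - (-54 - 4)) = 124 + (16675 - 1*(-58)) = 124 + (16675 + 58) = 124 + 16733 = 16857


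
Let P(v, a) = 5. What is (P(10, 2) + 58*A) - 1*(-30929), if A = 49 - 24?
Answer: 32384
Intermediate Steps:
A = 25
(P(10, 2) + 58*A) - 1*(-30929) = (5 + 58*25) - 1*(-30929) = (5 + 1450) + 30929 = 1455 + 30929 = 32384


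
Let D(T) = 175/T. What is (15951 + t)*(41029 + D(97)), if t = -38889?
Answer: -91292964744/97 ≈ -9.4116e+8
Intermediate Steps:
(15951 + t)*(41029 + D(97)) = (15951 - 38889)*(41029 + 175/97) = -22938*(41029 + 175*(1/97)) = -22938*(41029 + 175/97) = -22938*3979988/97 = -91292964744/97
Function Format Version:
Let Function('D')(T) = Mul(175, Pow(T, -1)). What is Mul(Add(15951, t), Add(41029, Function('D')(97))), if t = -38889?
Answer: Rational(-91292964744, 97) ≈ -9.4116e+8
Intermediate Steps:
Mul(Add(15951, t), Add(41029, Function('D')(97))) = Mul(Add(15951, -38889), Add(41029, Mul(175, Pow(97, -1)))) = Mul(-22938, Add(41029, Mul(175, Rational(1, 97)))) = Mul(-22938, Add(41029, Rational(175, 97))) = Mul(-22938, Rational(3979988, 97)) = Rational(-91292964744, 97)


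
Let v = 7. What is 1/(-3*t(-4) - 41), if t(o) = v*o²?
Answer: -1/377 ≈ -0.0026525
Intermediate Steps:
t(o) = 7*o²
1/(-3*t(-4) - 41) = 1/(-21*(-4)² - 41) = 1/(-21*16 - 41) = 1/(-3*112 - 41) = 1/(-336 - 41) = 1/(-377) = -1/377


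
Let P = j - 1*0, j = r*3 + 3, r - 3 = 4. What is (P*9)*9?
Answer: 1944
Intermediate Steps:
r = 7 (r = 3 + 4 = 7)
j = 24 (j = 7*3 + 3 = 21 + 3 = 24)
P = 24 (P = 24 - 1*0 = 24 + 0 = 24)
(P*9)*9 = (24*9)*9 = 216*9 = 1944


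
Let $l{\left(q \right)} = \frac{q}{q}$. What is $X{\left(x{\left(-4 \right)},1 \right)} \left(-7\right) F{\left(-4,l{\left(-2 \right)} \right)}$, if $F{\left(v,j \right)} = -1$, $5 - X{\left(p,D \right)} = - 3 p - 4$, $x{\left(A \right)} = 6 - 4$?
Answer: $105$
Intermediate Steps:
$x{\left(A \right)} = 2$ ($x{\left(A \right)} = 6 - 4 = 2$)
$l{\left(q \right)} = 1$
$X{\left(p,D \right)} = 9 + 3 p$ ($X{\left(p,D \right)} = 5 - \left(- 3 p - 4\right) = 5 - \left(-4 - 3 p\right) = 5 + \left(4 + 3 p\right) = 9 + 3 p$)
$X{\left(x{\left(-4 \right)},1 \right)} \left(-7\right) F{\left(-4,l{\left(-2 \right)} \right)} = \left(9 + 3 \cdot 2\right) \left(-7\right) \left(-1\right) = \left(9 + 6\right) \left(-7\right) \left(-1\right) = 15 \left(-7\right) \left(-1\right) = \left(-105\right) \left(-1\right) = 105$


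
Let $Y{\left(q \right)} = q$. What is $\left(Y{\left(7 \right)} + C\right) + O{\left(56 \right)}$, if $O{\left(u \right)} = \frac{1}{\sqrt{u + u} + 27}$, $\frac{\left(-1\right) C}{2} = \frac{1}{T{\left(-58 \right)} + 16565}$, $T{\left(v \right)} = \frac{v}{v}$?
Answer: $\frac{35997301}{5110611} - \frac{4 \sqrt{7}}{617} \approx 7.0265$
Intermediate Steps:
$T{\left(v \right)} = 1$
$C = - \frac{1}{8283}$ ($C = - \frac{2}{1 + 16565} = - \frac{2}{16566} = \left(-2\right) \frac{1}{16566} = - \frac{1}{8283} \approx -0.00012073$)
$O{\left(u \right)} = \frac{1}{27 + \sqrt{2} \sqrt{u}}$ ($O{\left(u \right)} = \frac{1}{\sqrt{2 u} + 27} = \frac{1}{\sqrt{2} \sqrt{u} + 27} = \frac{1}{27 + \sqrt{2} \sqrt{u}}$)
$\left(Y{\left(7 \right)} + C\right) + O{\left(56 \right)} = \left(7 - \frac{1}{8283}\right) + \frac{1}{27 + \sqrt{2} \sqrt{56}} = \frac{57980}{8283} + \frac{1}{27 + \sqrt{2} \cdot 2 \sqrt{14}} = \frac{57980}{8283} + \frac{1}{27 + 4 \sqrt{7}}$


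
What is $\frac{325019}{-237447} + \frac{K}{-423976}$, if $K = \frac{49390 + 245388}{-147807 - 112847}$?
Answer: $- \frac{2565579843886715}{1874322499075992} \approx -1.3688$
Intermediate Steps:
$K = - \frac{147389}{130327}$ ($K = \frac{294778}{-260654} = 294778 \left(- \frac{1}{260654}\right) = - \frac{147389}{130327} \approx -1.1309$)
$\frac{325019}{-237447} + \frac{K}{-423976} = \frac{325019}{-237447} - \frac{147389}{130327 \left(-423976\right)} = 325019 \left(- \frac{1}{237447}\right) - - \frac{147389}{55255520152} = - \frac{325019}{237447} + \frac{147389}{55255520152} = - \frac{2565579843886715}{1874322499075992}$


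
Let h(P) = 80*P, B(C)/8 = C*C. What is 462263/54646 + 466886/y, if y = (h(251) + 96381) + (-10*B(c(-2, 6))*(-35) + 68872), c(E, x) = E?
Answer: 116363386535/10739742318 ≈ 10.835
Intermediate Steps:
B(C) = 8*C² (B(C) = 8*(C*C) = 8*C²)
y = 196533 (y = (80*251 + 96381) + (-80*(-2)²*(-35) + 68872) = (20080 + 96381) + (-80*4*(-35) + 68872) = 116461 + (-10*32*(-35) + 68872) = 116461 + (-320*(-35) + 68872) = 116461 + (11200 + 68872) = 116461 + 80072 = 196533)
462263/54646 + 466886/y = 462263/54646 + 466886/196533 = 116363386535/10739742318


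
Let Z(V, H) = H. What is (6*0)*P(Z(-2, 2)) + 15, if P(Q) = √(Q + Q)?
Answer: 15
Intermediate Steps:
P(Q) = √2*√Q (P(Q) = √(2*Q) = √2*√Q)
(6*0)*P(Z(-2, 2)) + 15 = (6*0)*(√2*√2) + 15 = 0*2 + 15 = 0 + 15 = 15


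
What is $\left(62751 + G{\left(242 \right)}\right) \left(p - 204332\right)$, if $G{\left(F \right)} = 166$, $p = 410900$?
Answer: $12996638856$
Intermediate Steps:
$\left(62751 + G{\left(242 \right)}\right) \left(p - 204332\right) = \left(62751 + 166\right) \left(410900 - 204332\right) = 62917 \cdot 206568 = 12996638856$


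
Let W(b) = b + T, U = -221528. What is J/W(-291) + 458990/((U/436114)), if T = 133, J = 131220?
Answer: -3957029919005/4375178 ≈ -9.0443e+5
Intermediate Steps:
W(b) = 133 + b (W(b) = b + 133 = 133 + b)
J/W(-291) + 458990/((U/436114)) = 131220/(133 - 291) + 458990/((-221528/436114)) = 131220/(-158) + 458990/((-221528*1/436114)) = 131220*(-1/158) + 458990/(-110764/218057) = -65610/79 + 458990*(-218057/110764) = -65610/79 - 50042991215/55382 = -3957029919005/4375178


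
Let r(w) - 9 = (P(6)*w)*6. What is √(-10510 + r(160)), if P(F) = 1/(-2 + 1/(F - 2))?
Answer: I*√541429/7 ≈ 105.12*I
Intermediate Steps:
P(F) = 1/(-2 + 1/(-2 + F))
r(w) = 9 - 24*w/7 (r(w) = 9 + (((2 - 1*6)/(-5 + 2*6))*w)*6 = 9 + (((2 - 6)/(-5 + 12))*w)*6 = 9 + ((-4/7)*w)*6 = 9 + (((⅐)*(-4))*w)*6 = 9 - 4*w/7*6 = 9 - 24*w/7)
√(-10510 + r(160)) = √(-10510 + (9 - 24/7*160)) = √(-10510 + (9 - 3840/7)) = √(-10510 - 3777/7) = √(-77347/7) = I*√541429/7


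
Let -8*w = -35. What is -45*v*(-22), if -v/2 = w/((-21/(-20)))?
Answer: -8250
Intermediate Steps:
w = 35/8 (w = -⅛*(-35) = 35/8 ≈ 4.3750)
v = -25/3 (v = -35/(4*((-21/(-20)))) = -35/(4*((-21*(-1/20)))) = -35/(4*21/20) = -35*20/(4*21) = -2*25/6 = -25/3 ≈ -8.3333)
-45*v*(-22) = -45*(-25/3)*(-22) = 375*(-22) = -8250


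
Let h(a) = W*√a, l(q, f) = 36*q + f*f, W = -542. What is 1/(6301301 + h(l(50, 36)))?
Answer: 6301301/39705484799257 + 3252*√86/39705484799257 ≈ 1.5946e-7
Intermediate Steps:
l(q, f) = f² + 36*q (l(q, f) = 36*q + f² = f² + 36*q)
h(a) = -542*√a
1/(6301301 + h(l(50, 36))) = 1/(6301301 - 542*√(36² + 36*50)) = 1/(6301301 - 542*√(1296 + 1800)) = 1/(6301301 - 3252*√86)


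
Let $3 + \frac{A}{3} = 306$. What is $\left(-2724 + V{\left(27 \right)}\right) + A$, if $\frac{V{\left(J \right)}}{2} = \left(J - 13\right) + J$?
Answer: $-1733$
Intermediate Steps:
$A = 909$ ($A = -9 + 3 \cdot 306 = -9 + 918 = 909$)
$V{\left(J \right)} = -26 + 4 J$ ($V{\left(J \right)} = 2 \left(\left(J - 13\right) + J\right) = 2 \left(\left(-13 + J\right) + J\right) = 2 \left(-13 + 2 J\right) = -26 + 4 J$)
$\left(-2724 + V{\left(27 \right)}\right) + A = \left(-2724 + \left(-26 + 4 \cdot 27\right)\right) + 909 = \left(-2724 + \left(-26 + 108\right)\right) + 909 = \left(-2724 + 82\right) + 909 = -2642 + 909 = -1733$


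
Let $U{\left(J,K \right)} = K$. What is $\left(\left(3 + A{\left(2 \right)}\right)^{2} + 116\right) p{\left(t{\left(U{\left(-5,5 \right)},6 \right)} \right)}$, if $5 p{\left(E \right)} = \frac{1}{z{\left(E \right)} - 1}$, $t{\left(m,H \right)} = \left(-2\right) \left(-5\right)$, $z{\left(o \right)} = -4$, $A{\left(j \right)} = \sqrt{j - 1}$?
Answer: $- \frac{132}{25} \approx -5.28$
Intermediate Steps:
$A{\left(j \right)} = \sqrt{-1 + j}$
$t{\left(m,H \right)} = 10$
$p{\left(E \right)} = - \frac{1}{25}$ ($p{\left(E \right)} = \frac{1}{5 \left(-4 - 1\right)} = \frac{1}{5 \left(-5\right)} = \frac{1}{5} \left(- \frac{1}{5}\right) = - \frac{1}{25}$)
$\left(\left(3 + A{\left(2 \right)}\right)^{2} + 116\right) p{\left(t{\left(U{\left(-5,5 \right)},6 \right)} \right)} = \left(\left(3 + \sqrt{-1 + 2}\right)^{2} + 116\right) \left(- \frac{1}{25}\right) = \left(\left(3 + \sqrt{1}\right)^{2} + 116\right) \left(- \frac{1}{25}\right) = \left(\left(3 + 1\right)^{2} + 116\right) \left(- \frac{1}{25}\right) = \left(4^{2} + 116\right) \left(- \frac{1}{25}\right) = \left(16 + 116\right) \left(- \frac{1}{25}\right) = 132 \left(- \frac{1}{25}\right) = - \frac{132}{25}$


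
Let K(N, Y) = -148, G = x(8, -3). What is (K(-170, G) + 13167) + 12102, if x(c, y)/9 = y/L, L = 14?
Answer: 25121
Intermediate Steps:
x(c, y) = 9*y/14 (x(c, y) = 9*(y/14) = 9*y/14)
G = -27/14 (G = (9/14)*(-3) = -27/14 ≈ -1.9286)
(K(-170, G) + 13167) + 12102 = (-148 + 13167) + 12102 = 13019 + 12102 = 25121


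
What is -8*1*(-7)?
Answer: 56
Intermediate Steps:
-8*1*(-7) = -8*(-7) = 56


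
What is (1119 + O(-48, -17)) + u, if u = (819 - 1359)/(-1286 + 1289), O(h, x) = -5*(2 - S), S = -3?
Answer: 914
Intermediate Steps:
O(h, x) = -25 (O(h, x) = -5*(2 - 1*(-3)) = -5*(2 + 3) = -5*5 = -25)
u = -180 (u = -540/3 = -540*⅓ = -180)
(1119 + O(-48, -17)) + u = (1119 - 25) - 180 = 1094 - 180 = 914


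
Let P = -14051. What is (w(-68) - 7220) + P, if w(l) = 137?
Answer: -21134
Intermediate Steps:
(w(-68) - 7220) + P = (137 - 7220) - 14051 = -7083 - 14051 = -21134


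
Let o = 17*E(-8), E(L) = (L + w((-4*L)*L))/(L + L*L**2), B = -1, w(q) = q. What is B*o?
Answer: -561/65 ≈ -8.6308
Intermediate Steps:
E(L) = (L - 4*L**2)/(L + L**3) (E(L) = (L + (-4*L)*L)/(L + L*L**2) = (L - 4*L**2)/(L + L**3))
o = 561/65 (o = 17*((1 - 4*(-8))/(1 + (-8)**2)) = 17*((1 + 32)/(1 + 64)) = 17*(33/65) = 561/65 ≈ 8.6308)
B*o = -1*561/65 = -561/65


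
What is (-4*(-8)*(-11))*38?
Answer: -13376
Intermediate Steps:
(-4*(-8)*(-11))*38 = (32*(-11))*38 = -352*38 = -13376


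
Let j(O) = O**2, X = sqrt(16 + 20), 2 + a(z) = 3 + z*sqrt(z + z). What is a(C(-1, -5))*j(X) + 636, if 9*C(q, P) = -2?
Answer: 672 - 16*I/3 ≈ 672.0 - 5.3333*I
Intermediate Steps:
C(q, P) = -2/9 (C(q, P) = (1/9)*(-2) = -2/9)
a(z) = 1 + sqrt(2)*z**(3/2) (a(z) = -2 + (3 + z*sqrt(z + z)) = -2 + (3 + z*sqrt(2*z)) = -2 + (3 + z*(sqrt(2)*sqrt(z))) = -2 + (3 + sqrt(2)*z**(3/2)) = 1 + sqrt(2)*z**(3/2))
X = 6 (X = sqrt(36) = 6)
a(C(-1, -5))*j(X) + 636 = (1 + sqrt(2)*(-2/9)**(3/2))*6**2 + 636 = (1 + sqrt(2)*(-2*I*sqrt(2)/27))*36 + 636 = (1 - 4*I/27)*36 + 636 = (36 - 16*I/3) + 636 = 672 - 16*I/3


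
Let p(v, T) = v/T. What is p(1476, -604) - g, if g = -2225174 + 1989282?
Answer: 35619323/151 ≈ 2.3589e+5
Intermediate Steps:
g = -235892
p(1476, -604) - g = 1476/(-604) - 1*(-235892) = 1476*(-1/604) + 235892 = -369/151 + 235892 = 35619323/151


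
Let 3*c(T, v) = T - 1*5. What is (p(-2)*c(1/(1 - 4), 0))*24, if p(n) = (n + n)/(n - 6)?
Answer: -64/3 ≈ -21.333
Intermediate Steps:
p(n) = 2*n/(-6 + n) (p(n) = (2*n)/(-6 + n) = 2*n/(-6 + n))
c(T, v) = -5/3 + T/3 (c(T, v) = (T - 1*5)/3 = (T - 5)/3 = (-5 + T)/3 = -5/3 + T/3)
(p(-2)*c(1/(1 - 4), 0))*24 = ((2*(-2)/(-6 - 2))*(-5/3 + 1/(3*(1 - 4))))*24 = ((2*(-2)/(-8))*(-5/3 + (1/3)/(-3)))*24 = ((2*(-2)*(-1/8))*(-5/3 + (1/3)*(-1/3)))*24 = ((-5/3 - 1/9)/2)*24 = ((1/2)*(-16/9))*24 = -8/9*24 = -64/3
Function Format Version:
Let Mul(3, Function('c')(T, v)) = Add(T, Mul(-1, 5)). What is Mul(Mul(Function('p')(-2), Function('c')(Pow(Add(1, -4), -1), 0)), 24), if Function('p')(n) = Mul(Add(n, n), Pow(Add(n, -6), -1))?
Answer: Rational(-64, 3) ≈ -21.333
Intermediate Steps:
Function('p')(n) = Mul(2, n, Pow(Add(-6, n), -1)) (Function('p')(n) = Mul(Mul(2, n), Pow(Add(-6, n), -1)) = Mul(2, n, Pow(Add(-6, n), -1)))
Function('c')(T, v) = Add(Rational(-5, 3), Mul(Rational(1, 3), T)) (Function('c')(T, v) = Mul(Rational(1, 3), Add(T, Mul(-1, 5))) = Mul(Rational(1, 3), Add(T, -5)) = Mul(Rational(1, 3), Add(-5, T)) = Add(Rational(-5, 3), Mul(Rational(1, 3), T)))
Mul(Mul(Function('p')(-2), Function('c')(Pow(Add(1, -4), -1), 0)), 24) = Mul(Mul(Mul(2, -2, Pow(Add(-6, -2), -1)), Add(Rational(-5, 3), Mul(Rational(1, 3), Pow(Add(1, -4), -1)))), 24) = Mul(Mul(Mul(2, -2, Pow(-8, -1)), Add(Rational(-5, 3), Mul(Rational(1, 3), Pow(-3, -1)))), 24) = Mul(Mul(Mul(2, -2, Rational(-1, 8)), Add(Rational(-5, 3), Mul(Rational(1, 3), Rational(-1, 3)))), 24) = Mul(Mul(Rational(1, 2), Add(Rational(-5, 3), Rational(-1, 9))), 24) = Mul(Mul(Rational(1, 2), Rational(-16, 9)), 24) = Mul(Rational(-8, 9), 24) = Rational(-64, 3)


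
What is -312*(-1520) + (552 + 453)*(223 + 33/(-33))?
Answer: 697350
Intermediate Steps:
-312*(-1520) + (552 + 453)*(223 + 33/(-33)) = 474240 + 1005*(223 + 33*(-1/33)) = 474240 + 1005*(223 - 1) = 474240 + 1005*222 = 474240 + 223110 = 697350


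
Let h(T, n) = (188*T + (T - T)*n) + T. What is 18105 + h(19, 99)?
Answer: 21696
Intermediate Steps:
h(T, n) = 189*T (h(T, n) = (188*T + 0*n) + T = (188*T + 0) + T = 188*T + T = 189*T)
18105 + h(19, 99) = 18105 + 189*19 = 18105 + 3591 = 21696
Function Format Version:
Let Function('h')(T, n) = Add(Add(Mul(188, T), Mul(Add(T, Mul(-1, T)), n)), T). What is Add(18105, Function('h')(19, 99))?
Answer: 21696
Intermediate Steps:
Function('h')(T, n) = Mul(189, T) (Function('h')(T, n) = Add(Add(Mul(188, T), Mul(0, n)), T) = Add(Add(Mul(188, T), 0), T) = Add(Mul(188, T), T) = Mul(189, T))
Add(18105, Function('h')(19, 99)) = Add(18105, Mul(189, 19)) = Add(18105, 3591) = 21696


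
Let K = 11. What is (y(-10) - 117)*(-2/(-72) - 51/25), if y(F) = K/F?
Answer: 2138791/9000 ≈ 237.64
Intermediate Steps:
y(F) = 11/F
(y(-10) - 117)*(-2/(-72) - 51/25) = (11/(-10) - 117)*(-2/(-72) - 51/25) = (11*(-⅒) - 117)*(-2*(-1/72) - 51*1/25) = (-11/10 - 117)*(1/36 - 51/25) = -1181/10*(-1811/900) = 2138791/9000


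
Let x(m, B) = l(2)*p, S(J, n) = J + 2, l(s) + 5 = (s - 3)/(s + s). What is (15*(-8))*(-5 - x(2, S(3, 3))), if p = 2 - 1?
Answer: -30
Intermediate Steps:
l(s) = -5 + (-3 + s)/(2*s) (l(s) = -5 + (s - 3)/(s + s) = -5 + (-3 + s)/((2*s)) = -5 + (-3 + s)*(1/(2*s)) = -5 + (-3 + s)/(2*s))
p = 1
S(J, n) = 2 + J
x(m, B) = -21/4 (x(m, B) = ((3/2)*(-1 - 3*2)/2)*1 = ((3/2)*(½)*(-1 - 6))*1 = ((3/2)*(½)*(-7))*1 = -21/4*1 = -21/4)
(15*(-8))*(-5 - x(2, S(3, 3))) = (15*(-8))*(-5 - 1*(-21/4)) = -120*(-5 + 21/4) = -120*¼ = -30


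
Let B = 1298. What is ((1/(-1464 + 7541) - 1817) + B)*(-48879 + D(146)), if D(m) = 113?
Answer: 153806110892/6077 ≈ 2.5310e+7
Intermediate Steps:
((1/(-1464 + 7541) - 1817) + B)*(-48879 + D(146)) = ((1/(-1464 + 7541) - 1817) + 1298)*(-48879 + 113) = ((1/6077 - 1817) + 1298)*(-48766) = (-11041908/6077 + 1298)*(-48766) = -3153962/6077*(-48766) = 153806110892/6077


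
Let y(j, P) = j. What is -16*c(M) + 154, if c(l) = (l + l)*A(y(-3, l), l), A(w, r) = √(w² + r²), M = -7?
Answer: 154 + 224*√58 ≈ 1859.9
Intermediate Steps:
A(w, r) = √(r² + w²)
c(l) = 2*l*√(9 + l²) (c(l) = (l + l)*√(l² + (-3)²) = (2*l)*√(l² + 9) = (2*l)*√(9 + l²) = 2*l*√(9 + l²))
-16*c(M) + 154 = -32*(-7)*√(9 + (-7)²) + 154 = -32*(-7)*√(9 + 49) + 154 = -32*(-7)*√58 + 154 = -(-224)*√58 + 154 = 224*√58 + 154 = 154 + 224*√58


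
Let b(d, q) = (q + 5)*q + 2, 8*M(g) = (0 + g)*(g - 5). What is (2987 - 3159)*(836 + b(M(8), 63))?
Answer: -880984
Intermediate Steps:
M(g) = g*(-5 + g)/8 (M(g) = ((0 + g)*(g - 5))/8 = (g*(-5 + g))/8 = g*(-5 + g)/8)
b(d, q) = 2 + q*(5 + q) (b(d, q) = (5 + q)*q + 2 = q*(5 + q) + 2 = 2 + q*(5 + q))
(2987 - 3159)*(836 + b(M(8), 63)) = (2987 - 3159)*(836 + (2 + 63² + 5*63)) = -172*(836 + (2 + 3969 + 315)) = -172*(836 + 4286) = -172*5122 = -880984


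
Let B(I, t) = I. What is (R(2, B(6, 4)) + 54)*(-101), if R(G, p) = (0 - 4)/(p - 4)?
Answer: -5252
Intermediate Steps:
R(G, p) = -4/(-4 + p)
(R(2, B(6, 4)) + 54)*(-101) = (-4/(-4 + 6) + 54)*(-101) = (-4/2 + 54)*(-101) = (-4*½ + 54)*(-101) = (-2 + 54)*(-101) = 52*(-101) = -5252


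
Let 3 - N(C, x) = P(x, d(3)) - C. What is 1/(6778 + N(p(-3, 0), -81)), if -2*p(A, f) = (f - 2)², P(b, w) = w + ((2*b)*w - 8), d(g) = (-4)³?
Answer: -1/3517 ≈ -0.00028433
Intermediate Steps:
d(g) = -64
P(b, w) = -8 + w + 2*b*w (P(b, w) = w + (2*b*w - 8) = w + (-8 + 2*b*w) = -8 + w + 2*b*w)
p(A, f) = -(-2 + f)²/2 (p(A, f) = -(f - 2)²/2 = -(-2 + f)²/2)
N(C, x) = 75 + C + 128*x (N(C, x) = 3 - ((-8 - 64 + 2*x*(-64)) - C) = 3 - ((-8 - 64 - 128*x) - C) = 3 - ((-72 - 128*x) - C) = 3 - (-72 - C - 128*x) = 3 + (72 + C + 128*x) = 75 + C + 128*x)
1/(6778 + N(p(-3, 0), -81)) = 1/(6778 + (75 - (-2 + 0)²/2 + 128*(-81))) = 1/(6778 + (75 - ½*(-2)² - 10368)) = 1/(6778 + (75 - ½*4 - 10368)) = 1/(6778 + (75 - 2 - 10368)) = 1/(6778 - 10295) = 1/(-3517) = -1/3517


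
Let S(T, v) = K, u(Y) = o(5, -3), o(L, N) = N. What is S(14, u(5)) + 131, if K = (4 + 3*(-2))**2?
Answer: 135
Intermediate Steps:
u(Y) = -3
K = 4 (K = (4 - 6)**2 = (-2)**2 = 4)
S(T, v) = 4
S(14, u(5)) + 131 = 4 + 131 = 135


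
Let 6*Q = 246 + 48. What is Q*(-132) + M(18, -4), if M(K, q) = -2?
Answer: -6470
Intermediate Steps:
Q = 49 (Q = (246 + 48)/6 = (1/6)*294 = 49)
Q*(-132) + M(18, -4) = 49*(-132) - 2 = -6468 - 2 = -6470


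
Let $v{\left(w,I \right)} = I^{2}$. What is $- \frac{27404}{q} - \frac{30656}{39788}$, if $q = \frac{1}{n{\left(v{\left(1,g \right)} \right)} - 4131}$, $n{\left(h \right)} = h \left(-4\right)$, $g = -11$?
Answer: $\frac{1257991710956}{9947} \approx 1.2647 \cdot 10^{8}$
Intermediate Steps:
$n{\left(h \right)} = - 4 h$
$q = - \frac{1}{4615}$ ($q = \frac{1}{- 4 \left(-11\right)^{2} - 4131} = \frac{1}{\left(-4\right) 121 - 4131} = \frac{1}{-484 - 4131} = \frac{1}{-4615} = - \frac{1}{4615} \approx -0.00021668$)
$- \frac{27404}{q} - \frac{30656}{39788} = - \frac{27404}{- \frac{1}{4615}} - \frac{30656}{39788} = \left(-27404\right) \left(-4615\right) - \frac{7664}{9947} = 126469460 - \frac{7664}{9947} = \frac{1257991710956}{9947}$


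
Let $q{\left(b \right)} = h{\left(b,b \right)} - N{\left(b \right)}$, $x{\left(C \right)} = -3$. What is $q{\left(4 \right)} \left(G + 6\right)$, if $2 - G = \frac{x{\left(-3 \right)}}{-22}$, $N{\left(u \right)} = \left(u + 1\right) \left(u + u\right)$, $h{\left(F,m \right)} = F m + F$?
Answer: $- \frac{1730}{11} \approx -157.27$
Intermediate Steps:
$h{\left(F,m \right)} = F + F m$
$N{\left(u \right)} = 2 u \left(1 + u\right)$ ($N{\left(u \right)} = \left(1 + u\right) 2 u = 2 u \left(1 + u\right)$)
$q{\left(b \right)} = - b \left(1 + b\right)$ ($q{\left(b \right)} = b \left(1 + b\right) - 2 b \left(1 + b\right) = - b \left(1 + b\right)$)
$G = \frac{41}{22}$ ($G = 2 - - \frac{3}{-22} = 2 - \left(-3\right) \left(- \frac{1}{22}\right) = 2 - \frac{3}{22} = \frac{41}{22} \approx 1.8636$)
$q{\left(4 \right)} \left(G + 6\right) = \left(-1\right) 4 \left(1 + 4\right) \left(\frac{41}{22} + 6\right) = \left(-1\right) 4 \cdot 5 \cdot \frac{173}{22} = \left(-20\right) \frac{173}{22} = - \frac{1730}{11}$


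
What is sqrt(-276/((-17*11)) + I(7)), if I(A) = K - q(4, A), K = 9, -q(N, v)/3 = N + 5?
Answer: 4*sqrt(81906)/187 ≈ 6.1218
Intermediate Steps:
q(N, v) = -15 - 3*N (q(N, v) = -3*(N + 5) = -3*(5 + N) = -15 - 3*N)
I(A) = 36 (I(A) = 9 - (-15 - 3*4) = 9 - (-15 - 12) = 9 - 1*(-27) = 9 + 27 = 36)
sqrt(-276/((-17*11)) + I(7)) = sqrt(-276/((-17*11)) + 36) = sqrt(-276/(-187) + 36) = sqrt(-276*(-1/187) + 36) = sqrt(276/187 + 36) = sqrt(7008/187) = 4*sqrt(81906)/187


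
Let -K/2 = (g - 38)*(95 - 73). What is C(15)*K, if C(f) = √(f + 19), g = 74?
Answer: -1584*√34 ≈ -9236.2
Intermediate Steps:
C(f) = √(19 + f)
K = -1584 (K = -2*(74 - 38)*(95 - 73) = -72*22 = -2*792 = -1584)
C(15)*K = √(19 + 15)*(-1584) = √34*(-1584) = -1584*√34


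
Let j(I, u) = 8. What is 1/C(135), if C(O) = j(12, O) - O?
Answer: -1/127 ≈ -0.0078740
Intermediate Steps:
C(O) = 8 - O
1/C(135) = 1/(8 - 1*135) = 1/(8 - 135) = 1/(-127) = -1/127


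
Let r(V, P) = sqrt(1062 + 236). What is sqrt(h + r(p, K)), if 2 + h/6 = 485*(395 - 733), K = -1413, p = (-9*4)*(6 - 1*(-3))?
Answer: sqrt(-983592 + sqrt(1298)) ≈ 991.74*I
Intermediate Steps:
p = -324 (p = -36*(6 + 3) = -36*9 = -324)
r(V, P) = sqrt(1298)
h = -983592 (h = -12 + 6*(485*(395 - 733)) = -12 + 6*(485*(-338)) = -12 + 6*(-163930) = -12 - 983580 = -983592)
sqrt(h + r(p, K)) = sqrt(-983592 + sqrt(1298))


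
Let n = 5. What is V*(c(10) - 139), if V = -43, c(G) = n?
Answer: 5762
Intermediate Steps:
c(G) = 5
V*(c(10) - 139) = -43*(5 - 139) = -43*(-134) = 5762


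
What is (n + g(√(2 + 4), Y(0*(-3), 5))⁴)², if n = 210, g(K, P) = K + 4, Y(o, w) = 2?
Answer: 1905508 + 758912*√6 ≈ 3.7645e+6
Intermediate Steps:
g(K, P) = 4 + K
(n + g(√(2 + 4), Y(0*(-3), 5))⁴)² = (210 + (4 + √(2 + 4))⁴)² = (210 + (4 + √6)⁴)²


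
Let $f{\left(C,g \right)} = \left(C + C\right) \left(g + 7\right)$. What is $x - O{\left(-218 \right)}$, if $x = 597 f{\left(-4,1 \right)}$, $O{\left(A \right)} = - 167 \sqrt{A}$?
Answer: $-38208 + 167 i \sqrt{218} \approx -38208.0 + 2465.7 i$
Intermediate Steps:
$f{\left(C,g \right)} = 2 C \left(7 + g\right)$
$x = -38208$ ($x = 597 \cdot 2 \left(-4\right) \left(7 + 1\right) = 597 \cdot 2 \left(-4\right) 8 = 597 \left(-64\right) = -38208$)
$x - O{\left(-218 \right)} = -38208 - - 167 \sqrt{-218} = -38208 - - 167 i \sqrt{218} = -38208 + 167 i \sqrt{218}$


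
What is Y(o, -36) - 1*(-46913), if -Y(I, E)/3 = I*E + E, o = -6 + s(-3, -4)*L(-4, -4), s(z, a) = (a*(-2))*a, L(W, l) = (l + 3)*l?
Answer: 32549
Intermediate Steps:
L(W, l) = l*(3 + l) (L(W, l) = (3 + l)*l = l*(3 + l))
s(z, a) = -2*a² (s(z, a) = (-2*a)*a = -2*a²)
o = -134 (o = -6 + (-2*(-4)²)*(-4*(3 - 4)) = -6 + (-2*16)*(-4*(-1)) = -6 - 32*4 = -6 - 128 = -134)
Y(I, E) = -3*E - 3*E*I (Y(I, E) = -3*(I*E + E) = -3*(E*I + E) = -3*(E + E*I) = -3*E - 3*E*I)
Y(o, -36) - 1*(-46913) = -3*(-36)*(1 - 134) - 1*(-46913) = -3*(-36)*(-133) + 46913 = -14364 + 46913 = 32549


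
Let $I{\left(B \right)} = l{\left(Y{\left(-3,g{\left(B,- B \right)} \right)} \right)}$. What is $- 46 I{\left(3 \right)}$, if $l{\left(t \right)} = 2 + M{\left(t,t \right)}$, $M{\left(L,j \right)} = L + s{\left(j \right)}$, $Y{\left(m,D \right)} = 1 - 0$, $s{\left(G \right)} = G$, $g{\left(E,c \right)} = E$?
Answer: $-184$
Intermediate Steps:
$Y{\left(m,D \right)} = 1$ ($Y{\left(m,D \right)} = 1 + 0 = 1$)
$M{\left(L,j \right)} = L + j$
$l{\left(t \right)} = 2 + 2 t$ ($l{\left(t \right)} = 2 + \left(t + t\right) = 2 + 2 t$)
$I{\left(B \right)} = 4$ ($I{\left(B \right)} = 2 + 2 \cdot 1 = 2 + 2 = 4$)
$- 46 I{\left(3 \right)} = \left(-46\right) 4 = -184$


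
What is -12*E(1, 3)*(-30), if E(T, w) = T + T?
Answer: 720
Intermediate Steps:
E(T, w) = 2*T
-12*E(1, 3)*(-30) = -24*(-30) = 720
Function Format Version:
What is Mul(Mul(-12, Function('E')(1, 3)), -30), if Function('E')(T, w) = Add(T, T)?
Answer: 720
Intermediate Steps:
Function('E')(T, w) = Mul(2, T)
Mul(Mul(-12, Function('E')(1, 3)), -30) = Mul(Mul(-12, Mul(2, 1)), -30) = Mul(Mul(-12, 2), -30) = Mul(-24, -30) = 720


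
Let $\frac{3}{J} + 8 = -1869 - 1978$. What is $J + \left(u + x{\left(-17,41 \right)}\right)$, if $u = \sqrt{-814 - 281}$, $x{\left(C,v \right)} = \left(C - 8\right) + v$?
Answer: $\frac{20559}{1285} + i \sqrt{1095} \approx 15.999 + 33.091 i$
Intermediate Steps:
$x{\left(C,v \right)} = -8 + C + v$ ($x{\left(C,v \right)} = \left(-8 + C\right) + v = -8 + C + v$)
$J = - \frac{1}{1285}$ ($J = \frac{3}{-8 - 3847} = \frac{3}{-3855} = 3 \left(- \frac{1}{3855}\right) = - \frac{1}{1285} \approx -0.00077821$)
$u = i \sqrt{1095}$ ($u = \sqrt{-1095} = i \sqrt{1095} \approx 33.091 i$)
$J + \left(u + x{\left(-17,41 \right)}\right) = - \frac{1}{1285} + \left(i \sqrt{1095} - -16\right) = - \frac{1}{1285} + \left(i \sqrt{1095} + 16\right) = - \frac{1}{1285} + \left(16 + i \sqrt{1095}\right) = \frac{20559}{1285} + i \sqrt{1095}$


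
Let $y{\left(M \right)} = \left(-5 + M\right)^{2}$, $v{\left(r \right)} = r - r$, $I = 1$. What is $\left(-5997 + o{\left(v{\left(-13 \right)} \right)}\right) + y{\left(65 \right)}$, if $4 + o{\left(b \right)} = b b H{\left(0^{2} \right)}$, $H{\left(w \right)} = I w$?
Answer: $-2401$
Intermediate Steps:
$v{\left(r \right)} = 0$
$H{\left(w \right)} = w$ ($H{\left(w \right)} = 1 w = w$)
$o{\left(b \right)} = -4$ ($o{\left(b \right)} = -4 + b b 0^{2} = -4 + b^{2} \cdot 0 = -4 + 0 = -4$)
$\left(-5997 + o{\left(v{\left(-13 \right)} \right)}\right) + y{\left(65 \right)} = \left(-5997 - 4\right) + \left(-5 + 65\right)^{2} = -6001 + 60^{2} = -6001 + 3600 = -2401$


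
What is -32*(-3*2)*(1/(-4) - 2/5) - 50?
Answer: -874/5 ≈ -174.80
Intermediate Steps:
-32*(-3*2)*(1/(-4) - 2/5) - 50 = -(-192)*(1*(-1/4) - 2*1/5) - 50 = -(-192)*(-1/4 - 2/5) - 50 = -(-192)*(-13)/20 - 50 = -32*39/10 - 50 = -624/5 - 50 = -874/5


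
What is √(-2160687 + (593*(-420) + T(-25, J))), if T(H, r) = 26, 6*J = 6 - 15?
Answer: I*√2409721 ≈ 1552.3*I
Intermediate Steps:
J = -3/2 (J = (6 - 15)/6 = (⅙)*(-9) = -3/2 ≈ -1.5000)
√(-2160687 + (593*(-420) + T(-25, J))) = √(-2160687 + (593*(-420) + 26)) = √(-2160687 + (-249060 + 26)) = √(-2160687 - 249034) = √(-2409721) = I*√2409721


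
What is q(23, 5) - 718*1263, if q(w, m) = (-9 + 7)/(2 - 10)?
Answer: -3627335/4 ≈ -9.0683e+5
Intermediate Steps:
q(w, m) = ¼ (q(w, m) = -2/(-8) = -2*(-⅛) = ¼)
q(23, 5) - 718*1263 = ¼ - 718*1263 = ¼ - 906834 = -3627335/4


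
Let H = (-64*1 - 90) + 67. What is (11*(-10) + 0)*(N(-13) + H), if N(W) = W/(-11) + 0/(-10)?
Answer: 9440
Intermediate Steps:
N(W) = -W/11 (N(W) = W*(-1/11) + 0*(-⅒) = -W/11 + 0 = -W/11)
H = -87 (H = (-64 - 90) + 67 = -154 + 67 = -87)
(11*(-10) + 0)*(N(-13) + H) = (11*(-10) + 0)*(-1/11*(-13) - 87) = (-110 + 0)*(13/11 - 87) = -110*(-944/11) = 9440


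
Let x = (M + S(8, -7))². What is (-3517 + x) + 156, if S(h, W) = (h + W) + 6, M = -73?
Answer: 995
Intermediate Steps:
S(h, W) = 6 + W + h (S(h, W) = (W + h) + 6 = 6 + W + h)
x = 4356 (x = (-73 + (6 - 7 + 8))² = (-73 + 7)² = (-66)² = 4356)
(-3517 + x) + 156 = (-3517 + 4356) + 156 = 839 + 156 = 995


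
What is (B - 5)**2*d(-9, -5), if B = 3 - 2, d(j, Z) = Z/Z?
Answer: 16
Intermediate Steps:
d(j, Z) = 1
B = 1
(B - 5)**2*d(-9, -5) = (1 - 5)**2*1 = (-4)**2*1 = 16*1 = 16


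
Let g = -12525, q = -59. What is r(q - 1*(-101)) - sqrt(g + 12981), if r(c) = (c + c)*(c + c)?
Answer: 7056 - 2*sqrt(114) ≈ 7034.6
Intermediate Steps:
r(c) = 4*c**2 (r(c) = (2*c)*(2*c) = 4*c**2)
r(q - 1*(-101)) - sqrt(g + 12981) = 4*(-59 - 1*(-101))**2 - sqrt(-12525 + 12981) = 4*(-59 + 101)**2 - sqrt(456) = 4*42**2 - 2*sqrt(114) = 4*1764 - 2*sqrt(114) = 7056 - 2*sqrt(114)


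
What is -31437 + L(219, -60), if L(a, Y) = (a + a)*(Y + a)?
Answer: 38205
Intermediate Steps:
L(a, Y) = 2*a*(Y + a) (L(a, Y) = (2*a)*(Y + a) = 2*a*(Y + a))
-31437 + L(219, -60) = -31437 + 2*219*(-60 + 219) = -31437 + 2*219*159 = -31437 + 69642 = 38205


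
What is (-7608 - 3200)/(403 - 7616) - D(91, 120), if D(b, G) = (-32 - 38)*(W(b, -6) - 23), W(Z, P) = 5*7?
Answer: 6069728/7213 ≈ 841.50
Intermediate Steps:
W(Z, P) = 35
D(b, G) = -840 (D(b, G) = (-32 - 38)*(35 - 23) = -70*12 = -840)
(-7608 - 3200)/(403 - 7616) - D(91, 120) = (-7608 - 3200)/(403 - 7616) - 1*(-840) = -10808/(-7213) + 840 = -10808*(-1/7213) + 840 = 10808/7213 + 840 = 6069728/7213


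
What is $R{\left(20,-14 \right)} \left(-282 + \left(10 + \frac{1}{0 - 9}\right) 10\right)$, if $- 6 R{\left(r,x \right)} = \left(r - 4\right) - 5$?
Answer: $\frac{9064}{27} \approx 335.7$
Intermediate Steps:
$R{\left(r,x \right)} = \frac{3}{2} - \frac{r}{6}$ ($R{\left(r,x \right)} = - \frac{\left(r - 4\right) - 5}{6} = - \frac{\left(-4 + r\right) - 5}{6} = - \frac{-9 + r}{6} = \frac{3}{2} - \frac{r}{6}$)
$R{\left(20,-14 \right)} \left(-282 + \left(10 + \frac{1}{0 - 9}\right) 10\right) = \left(\frac{3}{2} - \frac{10}{3}\right) \left(-282 + \left(10 + \frac{1}{0 - 9}\right) 10\right) = \left(\frac{3}{2} - \frac{10}{3}\right) \left(-282 + \left(10 + \frac{1}{-9}\right) 10\right) = - \frac{11 \left(-282 + \left(10 - \frac{1}{9}\right) 10\right)}{6} = - \frac{11 \left(-282 + \frac{89}{9} \cdot 10\right)}{6} = - \frac{11 \left(-282 + \frac{890}{9}\right)}{6} = \left(- \frac{11}{6}\right) \left(- \frac{1648}{9}\right) = \frac{9064}{27}$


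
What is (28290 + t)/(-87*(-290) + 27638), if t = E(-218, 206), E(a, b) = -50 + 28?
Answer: 7067/13217 ≈ 0.53469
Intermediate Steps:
E(a, b) = -22
t = -22
(28290 + t)/(-87*(-290) + 27638) = (28290 - 22)/(-87*(-290) + 27638) = 28268/(25230 + 27638) = 28268/52868 = 28268*(1/52868) = 7067/13217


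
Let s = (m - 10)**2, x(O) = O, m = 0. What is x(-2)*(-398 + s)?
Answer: 596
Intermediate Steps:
s = 100 (s = (0 - 10)**2 = (-10)**2 = 100)
x(-2)*(-398 + s) = -2*(-398 + 100) = -2*(-298) = 596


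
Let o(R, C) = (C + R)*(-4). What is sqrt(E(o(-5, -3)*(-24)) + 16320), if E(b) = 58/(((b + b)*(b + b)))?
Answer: sqrt(38503710778)/1536 ≈ 127.75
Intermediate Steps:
o(R, C) = -4*C - 4*R
E(b) = 29/(2*b**2) (E(b) = 58/(((2*b)*(2*b))) = 58/((4*b**2)) = 58*(1/(4*b**2)) = 29/(2*b**2))
sqrt(E(o(-5, -3)*(-24)) + 16320) = sqrt(29/(2*((-4*(-3) - 4*(-5))*(-24))**2) + 16320) = sqrt(29/(2*((12 + 20)*(-24))**2) + 16320) = sqrt(29/(2*(32*(-24))**2) + 16320) = sqrt((29/2)/(-768)**2 + 16320) = sqrt((29/2)*(1/589824) + 16320) = sqrt(29/1179648 + 16320) = sqrt(19251855389/1179648) = sqrt(38503710778)/1536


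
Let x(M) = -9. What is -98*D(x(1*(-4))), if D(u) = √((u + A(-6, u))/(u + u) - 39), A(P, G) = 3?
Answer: -196*I*√87/3 ≈ -609.39*I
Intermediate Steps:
D(u) = √(-39 + (3 + u)/(2*u)) (D(u) = √((u + 3)/(u + u) - 39) = √((3 + u)/((2*u)) - 39) = √((3 + u)*(1/(2*u)) - 39) = √((3 + u)/(2*u) - 39) = √(-39 + (3 + u)/(2*u)))
-98*D(x(1*(-4))) = -49*√(-154 + 6/(-9)) = -49*√(-154 + 6*(-⅑)) = -49*√(-154 - ⅔) = -49*√(-464/3) = -49*4*I*√87/3 = -196*I*√87/3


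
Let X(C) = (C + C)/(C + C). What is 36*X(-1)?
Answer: 36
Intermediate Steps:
X(C) = 1 (X(C) = (2*C)/((2*C)) = (2*C)*(1/(2*C)) = 1)
36*X(-1) = 36*1 = 36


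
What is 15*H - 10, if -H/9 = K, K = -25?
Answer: 3365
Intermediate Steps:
H = 225 (H = -9*(-25) = 225)
15*H - 10 = 15*225 - 10 = 3375 - 10 = 3365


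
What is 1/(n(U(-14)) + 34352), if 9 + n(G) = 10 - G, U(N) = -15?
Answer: 1/34368 ≈ 2.9097e-5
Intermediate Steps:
n(G) = 1 - G (n(G) = -9 + (10 - G) = 1 - G)
1/(n(U(-14)) + 34352) = 1/((1 - 1*(-15)) + 34352) = 1/((1 + 15) + 34352) = 1/(16 + 34352) = 1/34368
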